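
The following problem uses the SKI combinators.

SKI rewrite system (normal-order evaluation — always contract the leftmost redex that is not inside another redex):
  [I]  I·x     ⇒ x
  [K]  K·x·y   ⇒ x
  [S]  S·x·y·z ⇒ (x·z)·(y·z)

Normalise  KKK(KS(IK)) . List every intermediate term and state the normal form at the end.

  start: KKK(KS(IK))
  →1  K(KS(IK))
  →2  KS

Answer: normal form = KS  (in 2 steps)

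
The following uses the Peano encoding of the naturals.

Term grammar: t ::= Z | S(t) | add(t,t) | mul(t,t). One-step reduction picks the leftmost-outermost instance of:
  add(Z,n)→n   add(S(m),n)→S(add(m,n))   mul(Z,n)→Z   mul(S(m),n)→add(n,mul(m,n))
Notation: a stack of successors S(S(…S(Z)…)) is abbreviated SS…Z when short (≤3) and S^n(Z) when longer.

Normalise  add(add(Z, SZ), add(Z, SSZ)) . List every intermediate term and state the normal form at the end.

  start: add(add(Z, SZ), add(Z, SSZ))
  →1  add(SZ, add(Z, SSZ))
  →2  S(add(Z, add(Z, SSZ)))
  →3  S(add(Z, SSZ))
  →4  SSSZ

Answer: normal form = SSSZ  (in 4 steps)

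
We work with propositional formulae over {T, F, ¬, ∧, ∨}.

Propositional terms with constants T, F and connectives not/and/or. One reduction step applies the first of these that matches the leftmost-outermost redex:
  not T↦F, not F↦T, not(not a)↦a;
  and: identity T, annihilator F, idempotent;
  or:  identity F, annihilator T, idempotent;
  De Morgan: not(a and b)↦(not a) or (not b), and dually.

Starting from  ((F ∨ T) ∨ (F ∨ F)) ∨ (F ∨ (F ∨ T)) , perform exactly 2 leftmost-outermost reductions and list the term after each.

  start: ((F ∨ T) ∨ (F ∨ F)) ∨ (F ∨ (F ∨ T))
  step 1: (T ∨ (F ∨ F)) ∨ (F ∨ (F ∨ T))
  step 2: T ∨ (F ∨ (F ∨ T))

Answer: after 2 steps: T ∨ (F ∨ (F ∨ T))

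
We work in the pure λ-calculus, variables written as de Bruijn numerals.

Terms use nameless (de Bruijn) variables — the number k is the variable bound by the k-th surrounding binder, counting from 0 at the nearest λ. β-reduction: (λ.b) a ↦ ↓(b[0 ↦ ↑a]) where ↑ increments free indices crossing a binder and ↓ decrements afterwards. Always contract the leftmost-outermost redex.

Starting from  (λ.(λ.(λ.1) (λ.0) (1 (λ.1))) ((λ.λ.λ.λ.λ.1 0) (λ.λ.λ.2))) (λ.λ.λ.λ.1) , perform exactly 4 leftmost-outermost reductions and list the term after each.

  start: (λ.(λ.(λ.1) (λ.0) (1 (λ.1))) ((λ.λ.λ.λ.λ.1 0) (λ.λ.λ.2))) (λ.λ.λ.λ.1)
  step 1: (λ.(λ.1) (λ.0) ((λ.λ.λ.λ.1) (λ.1))) ((λ.λ.λ.λ.λ.1 0) (λ.λ.λ.2))
  step 2: (λ.(λ.λ.λ.λ.λ.1 0) (λ.λ.λ.2)) (λ.0) ((λ.λ.λ.λ.1) (λ.(λ.λ.λ.λ.λ.1 0) (λ.λ.λ.2)))
  step 3: (λ.λ.λ.λ.λ.1 0) (λ.λ.λ.2) ((λ.λ.λ.λ.1) (λ.(λ.λ.λ.λ.λ.1 0) (λ.λ.λ.2)))
  step 4: (λ.λ.λ.λ.1 0) ((λ.λ.λ.λ.1) (λ.(λ.λ.λ.λ.λ.1 0) (λ.λ.λ.2)))

Answer: after 4 steps: (λ.λ.λ.λ.1 0) ((λ.λ.λ.λ.1) (λ.(λ.λ.λ.λ.λ.1 0) (λ.λ.λ.2)))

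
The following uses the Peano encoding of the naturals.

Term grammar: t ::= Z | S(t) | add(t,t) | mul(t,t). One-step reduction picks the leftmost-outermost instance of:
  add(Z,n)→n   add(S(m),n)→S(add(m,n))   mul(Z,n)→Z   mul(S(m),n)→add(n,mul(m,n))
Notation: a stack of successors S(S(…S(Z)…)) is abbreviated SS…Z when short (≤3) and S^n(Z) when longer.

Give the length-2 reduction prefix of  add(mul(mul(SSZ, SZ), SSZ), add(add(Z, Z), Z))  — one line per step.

  start: add(mul(mul(SSZ, SZ), SSZ), add(add(Z, Z), Z))
  step 1: add(mul(add(SZ, mul(SZ, SZ)), SSZ), add(add(Z, Z), Z))
  step 2: add(mul(S(add(Z, mul(SZ, SZ))), SSZ), add(add(Z, Z), Z))

Answer: after 2 steps: add(mul(S(add(Z, mul(SZ, SZ))), SSZ), add(add(Z, Z), Z))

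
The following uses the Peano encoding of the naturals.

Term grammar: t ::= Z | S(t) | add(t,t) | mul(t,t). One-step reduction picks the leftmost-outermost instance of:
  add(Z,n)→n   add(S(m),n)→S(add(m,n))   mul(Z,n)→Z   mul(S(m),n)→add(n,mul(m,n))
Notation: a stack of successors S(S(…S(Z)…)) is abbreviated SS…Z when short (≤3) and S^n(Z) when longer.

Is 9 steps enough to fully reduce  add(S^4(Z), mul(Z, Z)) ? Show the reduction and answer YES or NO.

Answer: YES — reaches normal form S^4(Z) in 6 ≤ 9 steps

Working:
  start: add(S^4(Z), mul(Z, Z))
  [1] S(add(SSSZ, mul(Z, Z)))
  [2] S(S(add(SSZ, mul(Z, Z))))
  [3] S(S(S(add(SZ, mul(Z, Z)))))
  [4] S(S(S(S(add(Z, mul(Z, Z))))))
  [5] S(S(S(S(mul(Z, Z)))))
  [6] S^4(Z)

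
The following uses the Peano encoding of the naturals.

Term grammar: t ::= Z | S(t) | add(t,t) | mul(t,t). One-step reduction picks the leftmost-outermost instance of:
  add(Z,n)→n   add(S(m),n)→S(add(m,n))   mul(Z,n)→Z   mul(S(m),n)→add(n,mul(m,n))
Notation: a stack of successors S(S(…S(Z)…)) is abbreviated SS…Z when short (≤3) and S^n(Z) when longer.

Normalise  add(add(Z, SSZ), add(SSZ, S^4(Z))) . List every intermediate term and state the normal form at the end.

  start: add(add(Z, SSZ), add(SSZ, S^4(Z)))
  step 1: add(SSZ, add(SSZ, S^4(Z)))
  step 2: S(add(SZ, add(SSZ, S^4(Z))))
  step 3: S(S(add(Z, add(SSZ, S^4(Z)))))
  step 4: S(S(add(SSZ, S^4(Z))))
  step 5: S(S(S(add(SZ, S^4(Z)))))
  step 6: S(S(S(S(add(Z, S^4(Z))))))
  step 7: S^8(Z)

Answer: normal form = S^8(Z)  (in 7 steps)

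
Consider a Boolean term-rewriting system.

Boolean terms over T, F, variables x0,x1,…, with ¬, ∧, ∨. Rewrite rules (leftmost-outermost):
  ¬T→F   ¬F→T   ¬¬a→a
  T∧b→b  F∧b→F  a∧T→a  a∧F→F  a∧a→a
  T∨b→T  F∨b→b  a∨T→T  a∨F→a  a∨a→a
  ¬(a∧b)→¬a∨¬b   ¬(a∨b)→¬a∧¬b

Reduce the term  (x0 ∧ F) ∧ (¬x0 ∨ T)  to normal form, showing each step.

Answer: normal form = F  (in 2 steps)

Reduction:
  start: (x0 ∧ F) ∧ (¬x0 ∨ T)
  [1] F ∧ (¬x0 ∨ T)
  [2] F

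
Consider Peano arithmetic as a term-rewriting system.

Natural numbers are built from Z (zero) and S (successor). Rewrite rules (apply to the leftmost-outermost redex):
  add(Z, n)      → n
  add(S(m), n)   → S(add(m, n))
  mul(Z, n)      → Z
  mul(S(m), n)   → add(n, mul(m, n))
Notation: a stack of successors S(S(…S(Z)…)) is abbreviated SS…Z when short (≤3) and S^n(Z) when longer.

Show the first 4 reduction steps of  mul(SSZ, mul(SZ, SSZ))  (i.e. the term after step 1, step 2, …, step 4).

Answer: after 4 steps: S(add(add(SZ, mul(Z, SSZ)), mul(SZ, mul(SZ, SSZ))))

Working:
  start: mul(SSZ, mul(SZ, SSZ))
  step 1: add(mul(SZ, SSZ), mul(SZ, mul(SZ, SSZ)))
  step 2: add(add(SSZ, mul(Z, SSZ)), mul(SZ, mul(SZ, SSZ)))
  step 3: add(S(add(SZ, mul(Z, SSZ))), mul(SZ, mul(SZ, SSZ)))
  step 4: S(add(add(SZ, mul(Z, SSZ)), mul(SZ, mul(SZ, SSZ))))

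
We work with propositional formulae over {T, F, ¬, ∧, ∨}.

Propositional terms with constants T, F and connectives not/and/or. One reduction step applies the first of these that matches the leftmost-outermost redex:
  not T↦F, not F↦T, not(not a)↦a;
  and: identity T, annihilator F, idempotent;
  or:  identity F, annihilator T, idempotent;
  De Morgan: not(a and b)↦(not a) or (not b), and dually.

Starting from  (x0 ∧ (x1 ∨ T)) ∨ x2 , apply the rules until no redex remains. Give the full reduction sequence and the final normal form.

  start: (x0 ∧ (x1 ∨ T)) ∨ x2
  step 1: (x0 ∧ T) ∨ x2
  step 2: x0 ∨ x2

Answer: normal form = x0 ∨ x2  (in 2 steps)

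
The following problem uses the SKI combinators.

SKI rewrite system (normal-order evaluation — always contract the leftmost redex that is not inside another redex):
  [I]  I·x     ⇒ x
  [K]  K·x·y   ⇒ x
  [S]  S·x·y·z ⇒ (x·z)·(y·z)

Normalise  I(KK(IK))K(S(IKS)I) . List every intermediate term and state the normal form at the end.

  start: I(KK(IK))K(S(IKS)I)
  [1] KK(IK)K(S(IKS)I)
  [2] KK(S(IKS)I)
  [3] K

Answer: normal form = K  (in 3 steps)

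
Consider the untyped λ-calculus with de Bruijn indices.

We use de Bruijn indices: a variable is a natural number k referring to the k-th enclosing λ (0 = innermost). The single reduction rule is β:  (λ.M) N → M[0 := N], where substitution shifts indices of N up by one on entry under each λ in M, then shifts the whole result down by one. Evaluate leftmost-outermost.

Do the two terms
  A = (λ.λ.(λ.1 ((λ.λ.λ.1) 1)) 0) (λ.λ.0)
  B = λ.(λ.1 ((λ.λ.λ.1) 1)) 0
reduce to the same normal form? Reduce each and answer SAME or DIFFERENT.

Answer: SAME — A ⇓ λ.0 (λ.λ.1), B ⇓ λ.0 (λ.λ.1)

Reduction:
Term A:
  start: (λ.λ.(λ.1 ((λ.λ.λ.1) 1)) 0) (λ.λ.0)
  →1  λ.(λ.1 ((λ.λ.λ.1) 1)) 0
  →2  λ.0 ((λ.λ.λ.1) 0)
  →3  λ.0 (λ.λ.1)

Term B:
  start: λ.(λ.1 ((λ.λ.λ.1) 1)) 0
  →1  λ.0 ((λ.λ.λ.1) 0)
  →2  λ.0 (λ.λ.1)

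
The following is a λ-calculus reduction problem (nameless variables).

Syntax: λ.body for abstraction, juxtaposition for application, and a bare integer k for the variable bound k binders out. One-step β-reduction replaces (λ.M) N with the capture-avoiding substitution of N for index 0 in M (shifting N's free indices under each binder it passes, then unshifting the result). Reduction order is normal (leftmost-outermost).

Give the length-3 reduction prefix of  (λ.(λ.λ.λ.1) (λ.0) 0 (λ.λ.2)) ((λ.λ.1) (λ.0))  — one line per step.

Answer: after 3 steps: (λ.(λ.λ.1) (λ.0)) (λ.λ.(λ.λ.1) (λ.0))

Reduction:
  start: (λ.(λ.λ.λ.1) (λ.0) 0 (λ.λ.2)) ((λ.λ.1) (λ.0))
  step 1: (λ.λ.λ.1) (λ.0) ((λ.λ.1) (λ.0)) (λ.λ.(λ.λ.1) (λ.0))
  step 2: (λ.λ.1) ((λ.λ.1) (λ.0)) (λ.λ.(λ.λ.1) (λ.0))
  step 3: (λ.(λ.λ.1) (λ.0)) (λ.λ.(λ.λ.1) (λ.0))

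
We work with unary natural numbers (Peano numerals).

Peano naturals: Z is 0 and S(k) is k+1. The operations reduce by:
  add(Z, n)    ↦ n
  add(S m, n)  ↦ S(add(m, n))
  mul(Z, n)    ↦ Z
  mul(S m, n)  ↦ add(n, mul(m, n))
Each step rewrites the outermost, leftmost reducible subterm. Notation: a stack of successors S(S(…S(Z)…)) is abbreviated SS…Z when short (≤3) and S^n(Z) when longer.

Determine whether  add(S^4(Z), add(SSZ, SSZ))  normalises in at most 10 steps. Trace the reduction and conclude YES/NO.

  start: add(S^4(Z), add(SSZ, SSZ))
  [1] S(add(SSSZ, add(SSZ, SSZ)))
  [2] S(S(add(SSZ, add(SSZ, SSZ))))
  [3] S(S(S(add(SZ, add(SSZ, SSZ)))))
  [4] S(S(S(S(add(Z, add(SSZ, SSZ))))))
  [5] S(S(S(S(add(SSZ, SSZ)))))
  [6] S(S(S(S(S(add(SZ, SSZ))))))
  [7] S(S(S(S(S(S(add(Z, SSZ)))))))
  [8] S^8(Z)

Answer: YES — reaches normal form S^8(Z) in 8 ≤ 10 steps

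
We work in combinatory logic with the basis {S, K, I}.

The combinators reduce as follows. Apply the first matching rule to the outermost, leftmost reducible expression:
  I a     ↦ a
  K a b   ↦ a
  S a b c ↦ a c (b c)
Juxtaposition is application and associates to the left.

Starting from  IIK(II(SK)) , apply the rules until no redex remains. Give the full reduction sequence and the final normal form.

  start: IIK(II(SK))
  step 1: IK(II(SK))
  step 2: K(II(SK))
  step 3: K(I(SK))
  step 4: K(SK)

Answer: normal form = K(SK)  (in 4 steps)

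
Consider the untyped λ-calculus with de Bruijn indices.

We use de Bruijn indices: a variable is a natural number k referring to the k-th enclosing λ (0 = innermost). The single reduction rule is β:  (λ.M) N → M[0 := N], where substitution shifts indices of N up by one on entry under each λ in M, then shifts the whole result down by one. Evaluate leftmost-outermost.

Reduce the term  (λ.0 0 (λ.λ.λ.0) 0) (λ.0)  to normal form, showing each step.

  start: (λ.0 0 (λ.λ.λ.0) 0) (λ.0)
  [1] (λ.0) (λ.0) (λ.λ.λ.0) (λ.0)
  [2] (λ.0) (λ.λ.λ.0) (λ.0)
  [3] (λ.λ.λ.0) (λ.0)
  [4] λ.λ.0

Answer: normal form = λ.λ.0  (in 4 steps)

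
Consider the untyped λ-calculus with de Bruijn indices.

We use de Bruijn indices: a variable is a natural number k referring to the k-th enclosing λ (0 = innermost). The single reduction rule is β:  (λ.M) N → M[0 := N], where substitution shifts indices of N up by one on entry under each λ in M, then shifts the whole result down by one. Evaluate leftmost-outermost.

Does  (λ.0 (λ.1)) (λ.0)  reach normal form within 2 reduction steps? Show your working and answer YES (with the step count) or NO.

Answer: YES — reaches normal form λ.λ.0 in 2 ≤ 2 steps

Derivation:
  start: (λ.0 (λ.1)) (λ.0)
  step 1: (λ.0) (λ.λ.0)
  step 2: λ.λ.0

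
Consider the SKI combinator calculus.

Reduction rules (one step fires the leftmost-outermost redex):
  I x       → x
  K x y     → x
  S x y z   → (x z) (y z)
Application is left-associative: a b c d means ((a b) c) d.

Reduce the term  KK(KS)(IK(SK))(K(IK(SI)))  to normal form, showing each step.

  start: KK(KS)(IK(SK))(K(IK(SI)))
  step 1: K(IK(SK))(K(IK(SI)))
  step 2: IK(SK)
  step 3: K(SK)

Answer: normal form = K(SK)  (in 3 steps)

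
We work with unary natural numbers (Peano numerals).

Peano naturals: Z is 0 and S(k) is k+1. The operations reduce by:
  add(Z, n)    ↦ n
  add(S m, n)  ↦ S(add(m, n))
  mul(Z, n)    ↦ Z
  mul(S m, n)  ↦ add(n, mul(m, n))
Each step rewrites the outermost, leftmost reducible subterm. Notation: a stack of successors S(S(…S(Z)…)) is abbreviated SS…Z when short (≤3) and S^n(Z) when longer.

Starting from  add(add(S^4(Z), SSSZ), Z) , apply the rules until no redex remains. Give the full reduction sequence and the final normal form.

Answer: normal form = S^7(Z)  (in 13 steps)

Derivation:
  start: add(add(S^4(Z), SSSZ), Z)
  step 1: add(S(add(SSSZ, SSSZ)), Z)
  step 2: S(add(add(SSSZ, SSSZ), Z))
  step 3: S(add(S(add(SSZ, SSSZ)), Z))
  step 4: S(S(add(add(SSZ, SSSZ), Z)))
  step 5: S(S(add(S(add(SZ, SSSZ)), Z)))
  step 6: S(S(S(add(add(SZ, SSSZ), Z))))
  step 7: S(S(S(add(S(add(Z, SSSZ)), Z))))
  step 8: S(S(S(S(add(add(Z, SSSZ), Z)))))
  step 9: S(S(S(S(add(SSSZ, Z)))))
  step 10: S(S(S(S(S(add(SSZ, Z))))))
  step 11: S(S(S(S(S(S(add(SZ, Z)))))))
  step 12: S(S(S(S(S(S(S(add(Z, Z))))))))
  step 13: S^7(Z)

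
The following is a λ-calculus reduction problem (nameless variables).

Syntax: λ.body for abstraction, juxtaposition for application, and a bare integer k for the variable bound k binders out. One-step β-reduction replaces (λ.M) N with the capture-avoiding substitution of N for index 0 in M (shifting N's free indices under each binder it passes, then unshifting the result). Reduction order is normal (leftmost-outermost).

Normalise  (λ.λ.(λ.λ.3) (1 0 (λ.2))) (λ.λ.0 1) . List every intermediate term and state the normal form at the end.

  start: (λ.λ.(λ.λ.3) (1 0 (λ.2))) (λ.λ.0 1)
  [1] λ.(λ.λ.λ.λ.0 1) ((λ.λ.0 1) 0 (λ.λ.λ.0 1))
  [2] λ.λ.λ.λ.0 1

Answer: normal form = λ.λ.λ.λ.0 1  (in 2 steps)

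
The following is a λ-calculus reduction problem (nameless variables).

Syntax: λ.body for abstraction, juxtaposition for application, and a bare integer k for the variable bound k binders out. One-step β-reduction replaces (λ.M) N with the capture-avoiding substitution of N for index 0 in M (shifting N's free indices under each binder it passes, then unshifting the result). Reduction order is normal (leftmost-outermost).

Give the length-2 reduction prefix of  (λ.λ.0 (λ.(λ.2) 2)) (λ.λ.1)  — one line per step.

Answer: after 2 steps: λ.0 (λ.1)

Reduction:
  start: (λ.λ.0 (λ.(λ.2) 2)) (λ.λ.1)
  [1] λ.0 (λ.(λ.2) (λ.λ.1))
  [2] λ.0 (λ.1)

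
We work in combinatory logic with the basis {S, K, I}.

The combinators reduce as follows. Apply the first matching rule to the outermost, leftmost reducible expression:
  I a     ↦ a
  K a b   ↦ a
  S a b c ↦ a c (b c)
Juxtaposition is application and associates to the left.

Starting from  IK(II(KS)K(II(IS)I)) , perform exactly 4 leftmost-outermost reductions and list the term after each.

  start: IK(II(KS)K(II(IS)I))
  →1  K(II(KS)K(II(IS)I))
  →2  K(I(KS)K(II(IS)I))
  →3  K(KSK(II(IS)I))
  →4  K(S(II(IS)I))

Answer: after 4 steps: K(S(II(IS)I))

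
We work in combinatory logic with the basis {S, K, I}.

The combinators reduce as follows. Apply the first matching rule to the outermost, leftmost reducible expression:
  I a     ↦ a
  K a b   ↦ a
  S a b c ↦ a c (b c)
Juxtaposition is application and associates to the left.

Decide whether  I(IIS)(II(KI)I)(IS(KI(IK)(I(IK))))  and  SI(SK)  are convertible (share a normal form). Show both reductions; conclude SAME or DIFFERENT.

Answer: SAME — A ⇓ SI(SK), B ⇓ SI(SK)

Derivation:
Term A:
  start: I(IIS)(II(KI)I)(IS(KI(IK)(I(IK))))
  step 1: IIS(II(KI)I)(IS(KI(IK)(I(IK))))
  step 2: IS(II(KI)I)(IS(KI(IK)(I(IK))))
  step 3: S(II(KI)I)(IS(KI(IK)(I(IK))))
  step 4: S(I(KI)I)(IS(KI(IK)(I(IK))))
  step 5: S(KII)(IS(KI(IK)(I(IK))))
  step 6: SI(IS(KI(IK)(I(IK))))
  step 7: SI(S(KI(IK)(I(IK))))
  step 8: SI(S(I(I(IK))))
  step 9: SI(S(I(IK)))
  step 10: SI(S(IK))
  step 11: SI(SK)

Term B:
  start: SI(SK)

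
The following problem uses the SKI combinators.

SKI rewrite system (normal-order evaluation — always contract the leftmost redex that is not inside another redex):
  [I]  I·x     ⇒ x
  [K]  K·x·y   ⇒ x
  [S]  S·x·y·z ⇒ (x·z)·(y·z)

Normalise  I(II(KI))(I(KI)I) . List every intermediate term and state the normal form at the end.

  start: I(II(KI))(I(KI)I)
  step 1: II(KI)(I(KI)I)
  step 2: I(KI)(I(KI)I)
  step 3: KI(I(KI)I)
  step 4: I

Answer: normal form = I  (in 4 steps)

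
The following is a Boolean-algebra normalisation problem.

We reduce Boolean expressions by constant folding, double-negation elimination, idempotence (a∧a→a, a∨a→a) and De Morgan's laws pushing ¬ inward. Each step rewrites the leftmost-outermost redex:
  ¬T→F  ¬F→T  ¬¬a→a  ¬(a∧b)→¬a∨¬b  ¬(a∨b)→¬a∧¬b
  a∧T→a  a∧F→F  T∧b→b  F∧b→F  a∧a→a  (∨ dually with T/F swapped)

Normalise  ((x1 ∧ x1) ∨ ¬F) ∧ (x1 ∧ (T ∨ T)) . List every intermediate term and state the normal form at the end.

Answer: normal form = x1  (in 6 steps)

Derivation:
  start: ((x1 ∧ x1) ∨ ¬F) ∧ (x1 ∧ (T ∨ T))
  step 1: (x1 ∨ ¬F) ∧ (x1 ∧ (T ∨ T))
  step 2: (x1 ∨ T) ∧ (x1 ∧ (T ∨ T))
  step 3: T ∧ (x1 ∧ (T ∨ T))
  step 4: x1 ∧ (T ∨ T)
  step 5: x1 ∧ T
  step 6: x1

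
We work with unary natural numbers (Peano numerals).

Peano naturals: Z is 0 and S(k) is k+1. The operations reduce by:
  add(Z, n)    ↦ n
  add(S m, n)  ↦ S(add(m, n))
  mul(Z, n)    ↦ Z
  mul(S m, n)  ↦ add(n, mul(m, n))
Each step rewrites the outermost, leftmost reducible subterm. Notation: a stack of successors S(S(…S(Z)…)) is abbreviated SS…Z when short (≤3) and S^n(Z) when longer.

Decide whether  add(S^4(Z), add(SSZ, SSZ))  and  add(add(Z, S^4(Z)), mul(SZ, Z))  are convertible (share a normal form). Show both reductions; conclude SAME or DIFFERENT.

Answer: DIFFERENT — A ⇓ S^8(Z), B ⇓ S^4(Z)

Derivation:
Term A:
  start: add(S^4(Z), add(SSZ, SSZ))
  step 1: S(add(SSSZ, add(SSZ, SSZ)))
  step 2: S(S(add(SSZ, add(SSZ, SSZ))))
  step 3: S(S(S(add(SZ, add(SSZ, SSZ)))))
  step 4: S(S(S(S(add(Z, add(SSZ, SSZ))))))
  step 5: S(S(S(S(add(SSZ, SSZ)))))
  step 6: S(S(S(S(S(add(SZ, SSZ))))))
  step 7: S(S(S(S(S(S(add(Z, SSZ)))))))
  step 8: S^8(Z)

Term B:
  start: add(add(Z, S^4(Z)), mul(SZ, Z))
  step 1: add(S^4(Z), mul(SZ, Z))
  step 2: S(add(SSSZ, mul(SZ, Z)))
  step 3: S(S(add(SSZ, mul(SZ, Z))))
  step 4: S(S(S(add(SZ, mul(SZ, Z)))))
  step 5: S(S(S(S(add(Z, mul(SZ, Z))))))
  step 6: S(S(S(S(mul(SZ, Z)))))
  step 7: S(S(S(S(add(Z, mul(Z, Z))))))
  step 8: S(S(S(S(mul(Z, Z)))))
  step 9: S^4(Z)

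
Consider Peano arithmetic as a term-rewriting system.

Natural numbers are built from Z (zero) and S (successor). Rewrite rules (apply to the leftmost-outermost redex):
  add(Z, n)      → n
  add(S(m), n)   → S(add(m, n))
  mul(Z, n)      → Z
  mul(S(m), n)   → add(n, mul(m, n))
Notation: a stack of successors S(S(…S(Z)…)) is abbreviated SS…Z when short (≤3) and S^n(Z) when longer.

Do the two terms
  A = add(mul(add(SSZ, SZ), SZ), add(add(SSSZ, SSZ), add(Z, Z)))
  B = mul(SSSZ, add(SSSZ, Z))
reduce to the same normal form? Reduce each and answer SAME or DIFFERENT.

Term A:
  start: add(mul(add(SSZ, SZ), SZ), add(add(SSSZ, SSZ), add(Z, Z)))
  →1  add(mul(S(add(SZ, SZ)), SZ), add(add(SSSZ, SSZ), add(Z, Z)))
  →2  add(add(SZ, mul(add(SZ, SZ), SZ)), add(add(SSSZ, SSZ), add(Z, Z)))
  →3  add(S(add(Z, mul(add(SZ, SZ), SZ))), add(add(SSSZ, SSZ), add(Z, Z)))
  →4  S(add(add(Z, mul(add(SZ, SZ), SZ)), add(add(SSSZ, SSZ), add(Z, Z))))
  →5  S(add(mul(add(SZ, SZ), SZ), add(add(SSSZ, SSZ), add(Z, Z))))
  →6  S(add(mul(S(add(Z, SZ)), SZ), add(add(SSSZ, SSZ), add(Z, Z))))
  →7  S(add(add(SZ, mul(add(Z, SZ), SZ)), add(add(SSSZ, SSZ), add(Z, Z))))
  →8  S(add(S(add(Z, mul(add(Z, SZ), SZ))), add(add(SSSZ, SSZ), add(Z, Z))))
  →9  S(S(add(add(Z, mul(add(Z, SZ), SZ)), add(add(SSSZ, SSZ), add(Z, Z)))))
  →10  S(S(add(mul(add(Z, SZ), SZ), add(add(SSSZ, SSZ), add(Z, Z)))))
  →11  S(S(add(mul(SZ, SZ), add(add(SSSZ, SSZ), add(Z, Z)))))
  →12  S(S(add(add(SZ, mul(Z, SZ)), add(add(SSSZ, SSZ), add(Z, Z)))))
  →13  S(S(add(S(add(Z, mul(Z, SZ))), add(add(SSSZ, SSZ), add(Z, Z)))))
  →14  S(S(S(add(add(Z, mul(Z, SZ)), add(add(SSSZ, SSZ), add(Z, Z))))))
  →15  S(S(S(add(mul(Z, SZ), add(add(SSSZ, SSZ), add(Z, Z))))))
  →16  S(S(S(add(Z, add(add(SSSZ, SSZ), add(Z, Z))))))
  →17  S(S(S(add(add(SSSZ, SSZ), add(Z, Z)))))
  →18  S(S(S(add(S(add(SSZ, SSZ)), add(Z, Z)))))
  →19  S(S(S(S(add(add(SSZ, SSZ), add(Z, Z))))))
  →20  S(S(S(S(add(S(add(SZ, SSZ)), add(Z, Z))))))
  →21  S(S(S(S(S(add(add(SZ, SSZ), add(Z, Z)))))))
  →22  S(S(S(S(S(add(S(add(Z, SSZ)), add(Z, Z)))))))
  →23  S(S(S(S(S(S(add(add(Z, SSZ), add(Z, Z))))))))
  →24  S(S(S(S(S(S(add(SSZ, add(Z, Z))))))))
  →25  S(S(S(S(S(S(S(add(SZ, add(Z, Z)))))))))
  →26  S(S(S(S(S(S(S(S(add(Z, add(Z, Z))))))))))
  →27  S(S(S(S(S(S(S(S(add(Z, Z)))))))))
  →28  S^8(Z)

Term B:
  start: mul(SSSZ, add(SSSZ, Z))
  →1  add(add(SSSZ, Z), mul(SSZ, add(SSSZ, Z)))
  →2  add(S(add(SSZ, Z)), mul(SSZ, add(SSSZ, Z)))
  →3  S(add(add(SSZ, Z), mul(SSZ, add(SSSZ, Z))))
  →4  S(add(S(add(SZ, Z)), mul(SSZ, add(SSSZ, Z))))
  →5  S(S(add(add(SZ, Z), mul(SSZ, add(SSSZ, Z)))))
  →6  S(S(add(S(add(Z, Z)), mul(SSZ, add(SSSZ, Z)))))
  →7  S(S(S(add(add(Z, Z), mul(SSZ, add(SSSZ, Z))))))
  →8  S(S(S(add(Z, mul(SSZ, add(SSSZ, Z))))))
  →9  S(S(S(mul(SSZ, add(SSSZ, Z)))))
  →10  S(S(S(add(add(SSSZ, Z), mul(SZ, add(SSSZ, Z))))))
  →11  S(S(S(add(S(add(SSZ, Z)), mul(SZ, add(SSSZ, Z))))))
  →12  S(S(S(S(add(add(SSZ, Z), mul(SZ, add(SSSZ, Z)))))))
  →13  S(S(S(S(add(S(add(SZ, Z)), mul(SZ, add(SSSZ, Z)))))))
  →14  S(S(S(S(S(add(add(SZ, Z), mul(SZ, add(SSSZ, Z))))))))
  →15  S(S(S(S(S(add(S(add(Z, Z)), mul(SZ, add(SSSZ, Z))))))))
  →16  S(S(S(S(S(S(add(add(Z, Z), mul(SZ, add(SSSZ, Z)))))))))
  →17  S(S(S(S(S(S(add(Z, mul(SZ, add(SSSZ, Z)))))))))
  →18  S(S(S(S(S(S(mul(SZ, add(SSSZ, Z))))))))
  →19  S(S(S(S(S(S(add(add(SSSZ, Z), mul(Z, add(SSSZ, Z)))))))))
  →20  S(S(S(S(S(S(add(S(add(SSZ, Z)), mul(Z, add(SSSZ, Z)))))))))
  →21  S(S(S(S(S(S(S(add(add(SSZ, Z), mul(Z, add(SSSZ, Z))))))))))
  →22  S(S(S(S(S(S(S(add(S(add(SZ, Z)), mul(Z, add(SSSZ, Z))))))))))
  →23  S(S(S(S(S(S(S(S(add(add(SZ, Z), mul(Z, add(SSSZ, Z)))))))))))
  →24  S(S(S(S(S(S(S(S(add(S(add(Z, Z)), mul(Z, add(SSSZ, Z)))))))))))
  →25  S(S(S(S(S(S(S(S(S(add(add(Z, Z), mul(Z, add(SSSZ, Z))))))))))))
  →26  S(S(S(S(S(S(S(S(S(add(Z, mul(Z, add(SSSZ, Z))))))))))))
  →27  S(S(S(S(S(S(S(S(S(mul(Z, add(SSSZ, Z)))))))))))
  →28  S^9(Z)

Answer: DIFFERENT — A ⇓ S^8(Z), B ⇓ S^9(Z)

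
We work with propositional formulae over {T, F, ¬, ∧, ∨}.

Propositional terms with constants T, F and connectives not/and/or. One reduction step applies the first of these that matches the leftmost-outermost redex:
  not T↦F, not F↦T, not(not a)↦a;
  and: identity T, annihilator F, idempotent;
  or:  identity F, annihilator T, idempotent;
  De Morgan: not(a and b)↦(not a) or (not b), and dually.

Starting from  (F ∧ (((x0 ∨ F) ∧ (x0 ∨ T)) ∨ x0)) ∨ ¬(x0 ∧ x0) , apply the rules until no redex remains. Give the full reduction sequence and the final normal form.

  start: (F ∧ (((x0 ∨ F) ∧ (x0 ∨ T)) ∨ x0)) ∨ ¬(x0 ∧ x0)
  step 1: F ∨ ¬(x0 ∧ x0)
  step 2: ¬(x0 ∧ x0)
  step 3: ¬x0 ∨ ¬x0
  step 4: ¬x0

Answer: normal form = ¬x0  (in 4 steps)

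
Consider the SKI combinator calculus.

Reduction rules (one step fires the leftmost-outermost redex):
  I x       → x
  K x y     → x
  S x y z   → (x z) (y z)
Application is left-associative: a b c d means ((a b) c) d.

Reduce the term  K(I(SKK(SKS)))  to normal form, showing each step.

Answer: normal form = K(SKS)  (in 3 steps)

Reduction:
  start: K(I(SKK(SKS)))
  →1  K(SKK(SKS))
  →2  K(K(SKS)(K(SKS)))
  →3  K(SKS)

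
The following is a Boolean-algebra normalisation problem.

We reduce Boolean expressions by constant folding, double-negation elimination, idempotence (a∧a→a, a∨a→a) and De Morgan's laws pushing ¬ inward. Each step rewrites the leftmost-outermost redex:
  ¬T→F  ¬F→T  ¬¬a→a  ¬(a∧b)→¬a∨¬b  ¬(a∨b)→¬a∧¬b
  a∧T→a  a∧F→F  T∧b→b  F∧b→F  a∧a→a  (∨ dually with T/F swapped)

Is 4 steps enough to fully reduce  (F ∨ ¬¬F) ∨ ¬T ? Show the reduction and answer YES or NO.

  start: (F ∨ ¬¬F) ∨ ¬T
  [1] ¬¬F ∨ ¬T
  [2] F ∨ ¬T
  [3] ¬T
  [4] F

Answer: YES — reaches normal form F in 4 ≤ 4 steps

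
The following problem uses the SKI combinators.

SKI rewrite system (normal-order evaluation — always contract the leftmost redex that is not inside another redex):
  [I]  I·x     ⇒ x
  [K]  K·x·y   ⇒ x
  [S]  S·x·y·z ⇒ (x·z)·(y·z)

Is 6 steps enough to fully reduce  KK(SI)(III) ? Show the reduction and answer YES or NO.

  start: KK(SI)(III)
  [1] K(III)
  [2] K(II)
  [3] KI

Answer: YES — reaches normal form KI in 3 ≤ 6 steps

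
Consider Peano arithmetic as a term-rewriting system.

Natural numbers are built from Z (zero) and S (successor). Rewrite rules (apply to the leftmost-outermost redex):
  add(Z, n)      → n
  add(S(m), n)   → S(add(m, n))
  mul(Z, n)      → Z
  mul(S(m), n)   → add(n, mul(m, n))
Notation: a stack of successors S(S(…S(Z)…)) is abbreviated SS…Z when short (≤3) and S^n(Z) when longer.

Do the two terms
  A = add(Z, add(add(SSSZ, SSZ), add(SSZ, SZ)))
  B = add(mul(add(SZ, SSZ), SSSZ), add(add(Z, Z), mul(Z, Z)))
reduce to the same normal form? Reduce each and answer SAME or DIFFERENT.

Answer: DIFFERENT — A ⇓ S^8(Z), B ⇓ S^9(Z)

Reduction:
Term A:
  start: add(Z, add(add(SSSZ, SSZ), add(SSZ, SZ)))
  step 1: add(add(SSSZ, SSZ), add(SSZ, SZ))
  step 2: add(S(add(SSZ, SSZ)), add(SSZ, SZ))
  step 3: S(add(add(SSZ, SSZ), add(SSZ, SZ)))
  step 4: S(add(S(add(SZ, SSZ)), add(SSZ, SZ)))
  step 5: S(S(add(add(SZ, SSZ), add(SSZ, SZ))))
  step 6: S(S(add(S(add(Z, SSZ)), add(SSZ, SZ))))
  step 7: S(S(S(add(add(Z, SSZ), add(SSZ, SZ)))))
  step 8: S(S(S(add(SSZ, add(SSZ, SZ)))))
  step 9: S(S(S(S(add(SZ, add(SSZ, SZ))))))
  step 10: S(S(S(S(S(add(Z, add(SSZ, SZ)))))))
  step 11: S(S(S(S(S(add(SSZ, SZ))))))
  step 12: S(S(S(S(S(S(add(SZ, SZ)))))))
  step 13: S(S(S(S(S(S(S(add(Z, SZ))))))))
  step 14: S^8(Z)

Term B:
  start: add(mul(add(SZ, SSZ), SSSZ), add(add(Z, Z), mul(Z, Z)))
  step 1: add(mul(S(add(Z, SSZ)), SSSZ), add(add(Z, Z), mul(Z, Z)))
  step 2: add(add(SSSZ, mul(add(Z, SSZ), SSSZ)), add(add(Z, Z), mul(Z, Z)))
  step 3: add(S(add(SSZ, mul(add(Z, SSZ), SSSZ))), add(add(Z, Z), mul(Z, Z)))
  step 4: S(add(add(SSZ, mul(add(Z, SSZ), SSSZ)), add(add(Z, Z), mul(Z, Z))))
  step 5: S(add(S(add(SZ, mul(add(Z, SSZ), SSSZ))), add(add(Z, Z), mul(Z, Z))))
  step 6: S(S(add(add(SZ, mul(add(Z, SSZ), SSSZ)), add(add(Z, Z), mul(Z, Z)))))
  step 7: S(S(add(S(add(Z, mul(add(Z, SSZ), SSSZ))), add(add(Z, Z), mul(Z, Z)))))
  step 8: S(S(S(add(add(Z, mul(add(Z, SSZ), SSSZ)), add(add(Z, Z), mul(Z, Z))))))
  step 9: S(S(S(add(mul(add(Z, SSZ), SSSZ), add(add(Z, Z), mul(Z, Z))))))
  step 10: S(S(S(add(mul(SSZ, SSSZ), add(add(Z, Z), mul(Z, Z))))))
  step 11: S(S(S(add(add(SSSZ, mul(SZ, SSSZ)), add(add(Z, Z), mul(Z, Z))))))
  step 12: S(S(S(add(S(add(SSZ, mul(SZ, SSSZ))), add(add(Z, Z), mul(Z, Z))))))
  step 13: S(S(S(S(add(add(SSZ, mul(SZ, SSSZ)), add(add(Z, Z), mul(Z, Z)))))))
  step 14: S(S(S(S(add(S(add(SZ, mul(SZ, SSSZ))), add(add(Z, Z), mul(Z, Z)))))))
  step 15: S(S(S(S(S(add(add(SZ, mul(SZ, SSSZ)), add(add(Z, Z), mul(Z, Z))))))))
  step 16: S(S(S(S(S(add(S(add(Z, mul(SZ, SSSZ))), add(add(Z, Z), mul(Z, Z))))))))
  step 17: S(S(S(S(S(S(add(add(Z, mul(SZ, SSSZ)), add(add(Z, Z), mul(Z, Z)))))))))
  step 18: S(S(S(S(S(S(add(mul(SZ, SSSZ), add(add(Z, Z), mul(Z, Z)))))))))
  step 19: S(S(S(S(S(S(add(add(SSSZ, mul(Z, SSSZ)), add(add(Z, Z), mul(Z, Z)))))))))
  step 20: S(S(S(S(S(S(add(S(add(SSZ, mul(Z, SSSZ))), add(add(Z, Z), mul(Z, Z)))))))))
  step 21: S(S(S(S(S(S(S(add(add(SSZ, mul(Z, SSSZ)), add(add(Z, Z), mul(Z, Z))))))))))
  step 22: S(S(S(S(S(S(S(add(S(add(SZ, mul(Z, SSSZ))), add(add(Z, Z), mul(Z, Z))))))))))
  step 23: S(S(S(S(S(S(S(S(add(add(SZ, mul(Z, SSSZ)), add(add(Z, Z), mul(Z, Z)))))))))))
  step 24: S(S(S(S(S(S(S(S(add(S(add(Z, mul(Z, SSSZ))), add(add(Z, Z), mul(Z, Z)))))))))))
  step 25: S(S(S(S(S(S(S(S(S(add(add(Z, mul(Z, SSSZ)), add(add(Z, Z), mul(Z, Z))))))))))))
  step 26: S(S(S(S(S(S(S(S(S(add(mul(Z, SSSZ), add(add(Z, Z), mul(Z, Z))))))))))))
  step 27: S(S(S(S(S(S(S(S(S(add(Z, add(add(Z, Z), mul(Z, Z))))))))))))
  step 28: S(S(S(S(S(S(S(S(S(add(add(Z, Z), mul(Z, Z)))))))))))
  step 29: S(S(S(S(S(S(S(S(S(add(Z, mul(Z, Z)))))))))))
  step 30: S(S(S(S(S(S(S(S(S(mul(Z, Z))))))))))
  step 31: S^9(Z)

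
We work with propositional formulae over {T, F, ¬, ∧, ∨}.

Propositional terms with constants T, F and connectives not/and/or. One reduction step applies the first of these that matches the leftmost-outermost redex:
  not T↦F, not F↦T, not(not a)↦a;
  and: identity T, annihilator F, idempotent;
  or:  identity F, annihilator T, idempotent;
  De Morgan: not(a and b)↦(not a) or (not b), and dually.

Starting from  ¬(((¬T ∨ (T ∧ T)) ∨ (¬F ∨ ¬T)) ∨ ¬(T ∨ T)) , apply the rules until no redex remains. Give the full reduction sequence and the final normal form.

Answer: normal form = F  (in 10 steps)

Working:
  start: ¬(((¬T ∨ (T ∧ T)) ∨ (¬F ∨ ¬T)) ∨ ¬(T ∨ T))
  step 1: ¬((¬T ∨ (T ∧ T)) ∨ (¬F ∨ ¬T)) ∧ ¬¬(T ∨ T)
  step 2: (¬(¬T ∨ (T ∧ T)) ∧ ¬(¬F ∨ ¬T)) ∧ ¬¬(T ∨ T)
  step 3: ((¬¬T ∧ ¬(T ∧ T)) ∧ ¬(¬F ∨ ¬T)) ∧ ¬¬(T ∨ T)
  step 4: ((T ∧ ¬(T ∧ T)) ∧ ¬(¬F ∨ ¬T)) ∧ ¬¬(T ∨ T)
  step 5: (¬(T ∧ T) ∧ ¬(¬F ∨ ¬T)) ∧ ¬¬(T ∨ T)
  step 6: ((¬T ∨ ¬T) ∧ ¬(¬F ∨ ¬T)) ∧ ¬¬(T ∨ T)
  step 7: (¬T ∧ ¬(¬F ∨ ¬T)) ∧ ¬¬(T ∨ T)
  step 8: (F ∧ ¬(¬F ∨ ¬T)) ∧ ¬¬(T ∨ T)
  step 9: F ∧ ¬¬(T ∨ T)
  step 10: F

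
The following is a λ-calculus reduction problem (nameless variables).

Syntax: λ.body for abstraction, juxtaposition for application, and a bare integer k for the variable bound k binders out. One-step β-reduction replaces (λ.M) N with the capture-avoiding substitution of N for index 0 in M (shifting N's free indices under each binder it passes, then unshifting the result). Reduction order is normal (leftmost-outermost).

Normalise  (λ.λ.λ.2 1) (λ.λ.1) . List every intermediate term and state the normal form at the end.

  start: (λ.λ.λ.2 1) (λ.λ.1)
  →1  λ.λ.(λ.λ.1) 1
  →2  λ.λ.λ.2

Answer: normal form = λ.λ.λ.2  (in 2 steps)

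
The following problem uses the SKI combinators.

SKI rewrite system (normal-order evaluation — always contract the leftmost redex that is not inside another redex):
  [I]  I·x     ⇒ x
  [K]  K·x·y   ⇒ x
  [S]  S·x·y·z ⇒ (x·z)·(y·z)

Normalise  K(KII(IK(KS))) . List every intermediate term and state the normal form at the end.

  start: K(KII(IK(KS)))
  step 1: K(I(IK(KS)))
  step 2: K(IK(KS))
  step 3: K(K(KS))

Answer: normal form = K(K(KS))  (in 3 steps)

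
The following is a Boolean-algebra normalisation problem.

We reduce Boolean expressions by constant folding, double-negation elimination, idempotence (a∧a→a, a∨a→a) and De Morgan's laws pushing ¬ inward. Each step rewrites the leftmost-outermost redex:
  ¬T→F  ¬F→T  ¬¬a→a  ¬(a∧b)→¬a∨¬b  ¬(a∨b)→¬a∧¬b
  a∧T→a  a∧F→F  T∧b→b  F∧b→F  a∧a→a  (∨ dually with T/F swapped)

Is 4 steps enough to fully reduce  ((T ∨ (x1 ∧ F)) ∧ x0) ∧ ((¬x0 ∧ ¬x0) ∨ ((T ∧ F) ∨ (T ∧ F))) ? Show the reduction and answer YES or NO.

Answer: NO — after 4 steps the term is x0 ∧ (¬x0 ∨ (T ∧ F)), not yet normal

Working:
  start: ((T ∨ (x1 ∧ F)) ∧ x0) ∧ ((¬x0 ∧ ¬x0) ∨ ((T ∧ F) ∨ (T ∧ F)))
  [1] (T ∧ x0) ∧ ((¬x0 ∧ ¬x0) ∨ ((T ∧ F) ∨ (T ∧ F)))
  [2] x0 ∧ ((¬x0 ∧ ¬x0) ∨ ((T ∧ F) ∨ (T ∧ F)))
  [3] x0 ∧ (¬x0 ∨ ((T ∧ F) ∨ (T ∧ F)))
  [4] x0 ∧ (¬x0 ∨ (T ∧ F))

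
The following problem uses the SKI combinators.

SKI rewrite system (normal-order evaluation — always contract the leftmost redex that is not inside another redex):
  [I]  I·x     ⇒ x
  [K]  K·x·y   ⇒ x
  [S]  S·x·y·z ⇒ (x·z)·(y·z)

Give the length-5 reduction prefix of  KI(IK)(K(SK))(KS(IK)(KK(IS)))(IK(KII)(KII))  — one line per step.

Answer: after 5 steps: SK(KII)

Reduction:
  start: KI(IK)(K(SK))(KS(IK)(KK(IS)))(IK(KII)(KII))
  [1] I(K(SK))(KS(IK)(KK(IS)))(IK(KII)(KII))
  [2] K(SK)(KS(IK)(KK(IS)))(IK(KII)(KII))
  [3] SK(IK(KII)(KII))
  [4] SK(K(KII)(KII))
  [5] SK(KII)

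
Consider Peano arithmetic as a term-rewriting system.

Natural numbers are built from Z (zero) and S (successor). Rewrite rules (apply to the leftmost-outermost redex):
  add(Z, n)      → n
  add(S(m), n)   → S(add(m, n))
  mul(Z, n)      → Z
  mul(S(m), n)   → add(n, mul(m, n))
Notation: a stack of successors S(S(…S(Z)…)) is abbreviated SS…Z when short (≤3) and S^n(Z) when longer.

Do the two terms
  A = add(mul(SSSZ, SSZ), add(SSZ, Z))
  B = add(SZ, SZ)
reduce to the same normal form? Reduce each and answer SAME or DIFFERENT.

Term A:
  start: add(mul(SSSZ, SSZ), add(SSZ, Z))
  →1  add(add(SSZ, mul(SSZ, SSZ)), add(SSZ, Z))
  →2  add(S(add(SZ, mul(SSZ, SSZ))), add(SSZ, Z))
  →3  S(add(add(SZ, mul(SSZ, SSZ)), add(SSZ, Z)))
  →4  S(add(S(add(Z, mul(SSZ, SSZ))), add(SSZ, Z)))
  →5  S(S(add(add(Z, mul(SSZ, SSZ)), add(SSZ, Z))))
  →6  S(S(add(mul(SSZ, SSZ), add(SSZ, Z))))
  →7  S(S(add(add(SSZ, mul(SZ, SSZ)), add(SSZ, Z))))
  →8  S(S(add(S(add(SZ, mul(SZ, SSZ))), add(SSZ, Z))))
  →9  S(S(S(add(add(SZ, mul(SZ, SSZ)), add(SSZ, Z)))))
  →10  S(S(S(add(S(add(Z, mul(SZ, SSZ))), add(SSZ, Z)))))
  →11  S(S(S(S(add(add(Z, mul(SZ, SSZ)), add(SSZ, Z))))))
  →12  S(S(S(S(add(mul(SZ, SSZ), add(SSZ, Z))))))
  →13  S(S(S(S(add(add(SSZ, mul(Z, SSZ)), add(SSZ, Z))))))
  →14  S(S(S(S(add(S(add(SZ, mul(Z, SSZ))), add(SSZ, Z))))))
  →15  S(S(S(S(S(add(add(SZ, mul(Z, SSZ)), add(SSZ, Z)))))))
  →16  S(S(S(S(S(add(S(add(Z, mul(Z, SSZ))), add(SSZ, Z)))))))
  →17  S(S(S(S(S(S(add(add(Z, mul(Z, SSZ)), add(SSZ, Z))))))))
  →18  S(S(S(S(S(S(add(mul(Z, SSZ), add(SSZ, Z))))))))
  →19  S(S(S(S(S(S(add(Z, add(SSZ, Z))))))))
  →20  S(S(S(S(S(S(add(SSZ, Z)))))))
  →21  S(S(S(S(S(S(S(add(SZ, Z))))))))
  →22  S(S(S(S(S(S(S(S(add(Z, Z)))))))))
  →23  S^8(Z)

Term B:
  start: add(SZ, SZ)
  →1  S(add(Z, SZ))
  →2  SSZ

Answer: DIFFERENT — A ⇓ S^8(Z), B ⇓ SSZ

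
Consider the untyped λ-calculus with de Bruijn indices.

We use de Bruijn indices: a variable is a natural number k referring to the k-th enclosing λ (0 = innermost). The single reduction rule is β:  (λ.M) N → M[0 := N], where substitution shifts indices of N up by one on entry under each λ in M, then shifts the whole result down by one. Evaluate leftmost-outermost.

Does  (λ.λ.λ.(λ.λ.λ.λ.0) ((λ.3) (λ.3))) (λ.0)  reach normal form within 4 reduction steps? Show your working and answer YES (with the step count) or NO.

  start: (λ.λ.λ.(λ.λ.λ.λ.0) ((λ.3) (λ.3))) (λ.0)
  →1  λ.λ.(λ.λ.λ.λ.0) ((λ.λ.0) (λ.λ.0))
  →2  λ.λ.λ.λ.λ.0

Answer: YES — reaches normal form λ.λ.λ.λ.λ.0 in 2 ≤ 4 steps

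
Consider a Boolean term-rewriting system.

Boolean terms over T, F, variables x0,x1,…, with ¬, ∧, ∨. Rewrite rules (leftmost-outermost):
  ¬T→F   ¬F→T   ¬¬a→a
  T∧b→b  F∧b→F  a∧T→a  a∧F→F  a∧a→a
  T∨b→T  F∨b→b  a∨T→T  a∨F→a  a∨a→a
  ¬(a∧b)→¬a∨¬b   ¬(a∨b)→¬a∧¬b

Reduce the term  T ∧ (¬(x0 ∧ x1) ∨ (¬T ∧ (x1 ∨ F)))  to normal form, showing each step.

Answer: normal form = ¬x0 ∨ ¬x1  (in 5 steps)

Working:
  start: T ∧ (¬(x0 ∧ x1) ∨ (¬T ∧ (x1 ∨ F)))
  [1] ¬(x0 ∧ x1) ∨ (¬T ∧ (x1 ∨ F))
  [2] (¬x0 ∨ ¬x1) ∨ (¬T ∧ (x1 ∨ F))
  [3] (¬x0 ∨ ¬x1) ∨ (F ∧ (x1 ∨ F))
  [4] (¬x0 ∨ ¬x1) ∨ F
  [5] ¬x0 ∨ ¬x1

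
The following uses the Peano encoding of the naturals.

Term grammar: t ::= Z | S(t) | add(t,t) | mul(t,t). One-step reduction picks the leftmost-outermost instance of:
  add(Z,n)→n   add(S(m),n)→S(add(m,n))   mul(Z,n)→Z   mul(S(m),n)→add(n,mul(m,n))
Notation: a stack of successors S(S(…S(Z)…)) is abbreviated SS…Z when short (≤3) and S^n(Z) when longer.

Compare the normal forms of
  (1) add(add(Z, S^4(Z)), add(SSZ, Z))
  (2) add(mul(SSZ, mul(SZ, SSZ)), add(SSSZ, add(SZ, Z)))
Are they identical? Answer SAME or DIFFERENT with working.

Term A:
  start: add(add(Z, S^4(Z)), add(SSZ, Z))
  [1] add(S^4(Z), add(SSZ, Z))
  [2] S(add(SSSZ, add(SSZ, Z)))
  [3] S(S(add(SSZ, add(SSZ, Z))))
  [4] S(S(S(add(SZ, add(SSZ, Z)))))
  [5] S(S(S(S(add(Z, add(SSZ, Z))))))
  [6] S(S(S(S(add(SSZ, Z)))))
  [7] S(S(S(S(S(add(SZ, Z))))))
  [8] S(S(S(S(S(S(add(Z, Z)))))))
  [9] S^6(Z)

Term B:
  start: add(mul(SSZ, mul(SZ, SSZ)), add(SSSZ, add(SZ, Z)))
  [1] add(add(mul(SZ, SSZ), mul(SZ, mul(SZ, SSZ))), add(SSSZ, add(SZ, Z)))
  [2] add(add(add(SSZ, mul(Z, SSZ)), mul(SZ, mul(SZ, SSZ))), add(SSSZ, add(SZ, Z)))
  [3] add(add(S(add(SZ, mul(Z, SSZ))), mul(SZ, mul(SZ, SSZ))), add(SSSZ, add(SZ, Z)))
  [4] add(S(add(add(SZ, mul(Z, SSZ)), mul(SZ, mul(SZ, SSZ)))), add(SSSZ, add(SZ, Z)))
  [5] S(add(add(add(SZ, mul(Z, SSZ)), mul(SZ, mul(SZ, SSZ))), add(SSSZ, add(SZ, Z))))
  [6] S(add(add(S(add(Z, mul(Z, SSZ))), mul(SZ, mul(SZ, SSZ))), add(SSSZ, add(SZ, Z))))
  [7] S(add(S(add(add(Z, mul(Z, SSZ)), mul(SZ, mul(SZ, SSZ)))), add(SSSZ, add(SZ, Z))))
  [8] S(S(add(add(add(Z, mul(Z, SSZ)), mul(SZ, mul(SZ, SSZ))), add(SSSZ, add(SZ, Z)))))
  [9] S(S(add(add(mul(Z, SSZ), mul(SZ, mul(SZ, SSZ))), add(SSSZ, add(SZ, Z)))))
  [10] S(S(add(add(Z, mul(SZ, mul(SZ, SSZ))), add(SSSZ, add(SZ, Z)))))
  [11] S(S(add(mul(SZ, mul(SZ, SSZ)), add(SSSZ, add(SZ, Z)))))
  [12] S(S(add(add(mul(SZ, SSZ), mul(Z, mul(SZ, SSZ))), add(SSSZ, add(SZ, Z)))))
  [13] S(S(add(add(add(SSZ, mul(Z, SSZ)), mul(Z, mul(SZ, SSZ))), add(SSSZ, add(SZ, Z)))))
  [14] S(S(add(add(S(add(SZ, mul(Z, SSZ))), mul(Z, mul(SZ, SSZ))), add(SSSZ, add(SZ, Z)))))
  [15] S(S(add(S(add(add(SZ, mul(Z, SSZ)), mul(Z, mul(SZ, SSZ)))), add(SSSZ, add(SZ, Z)))))
  [16] S(S(S(add(add(add(SZ, mul(Z, SSZ)), mul(Z, mul(SZ, SSZ))), add(SSSZ, add(SZ, Z))))))
  [17] S(S(S(add(add(S(add(Z, mul(Z, SSZ))), mul(Z, mul(SZ, SSZ))), add(SSSZ, add(SZ, Z))))))
  [18] S(S(S(add(S(add(add(Z, mul(Z, SSZ)), mul(Z, mul(SZ, SSZ)))), add(SSSZ, add(SZ, Z))))))
  [19] S(S(S(S(add(add(add(Z, mul(Z, SSZ)), mul(Z, mul(SZ, SSZ))), add(SSSZ, add(SZ, Z)))))))
  [20] S(S(S(S(add(add(mul(Z, SSZ), mul(Z, mul(SZ, SSZ))), add(SSSZ, add(SZ, Z)))))))
  [21] S(S(S(S(add(add(Z, mul(Z, mul(SZ, SSZ))), add(SSSZ, add(SZ, Z)))))))
  [22] S(S(S(S(add(mul(Z, mul(SZ, SSZ)), add(SSSZ, add(SZ, Z)))))))
  [23] S(S(S(S(add(Z, add(SSSZ, add(SZ, Z)))))))
  [24] S(S(S(S(add(SSSZ, add(SZ, Z))))))
  [25] S(S(S(S(S(add(SSZ, add(SZ, Z)))))))
  [26] S(S(S(S(S(S(add(SZ, add(SZ, Z))))))))
  [27] S(S(S(S(S(S(S(add(Z, add(SZ, Z)))))))))
  [28] S(S(S(S(S(S(S(add(SZ, Z))))))))
  [29] S(S(S(S(S(S(S(S(add(Z, Z)))))))))
  [30] S^8(Z)

Answer: DIFFERENT — A ⇓ S^6(Z), B ⇓ S^8(Z)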